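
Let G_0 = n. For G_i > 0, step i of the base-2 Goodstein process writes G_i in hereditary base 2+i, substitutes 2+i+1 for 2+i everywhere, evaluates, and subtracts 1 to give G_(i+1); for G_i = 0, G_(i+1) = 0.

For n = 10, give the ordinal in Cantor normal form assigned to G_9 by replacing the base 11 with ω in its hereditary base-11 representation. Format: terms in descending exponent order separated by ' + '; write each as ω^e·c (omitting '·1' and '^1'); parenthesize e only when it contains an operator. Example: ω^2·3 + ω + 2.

ω^ω·5 + ω^5·5 + ω^4·5 + ω^3·5 + ω^2·5 + ω·5

G_0=10  [base 2] 2^(2 + 1) + 2  →[2↦3]→  3^(3 + 1) + 3 = 84  −1 ⇒ G_1=83
G_1=83  [base 3] 3^(3 + 1) + 2  →[3↦4]→  4^(4 + 1) + 2 = 1026  −1 ⇒ G_2=1025
G_2=1025  [base 4] 4^(4 + 1) + 1  →[4↦5]→  5^(5 + 1) + 1 = 15626  −1 ⇒ G_3=15625
G_3=15625  [base 5] 5^(5 + 1)  →[5↦6]→  6^(6 + 1) = 279936  −1 ⇒ G_4=279935
G_4=279935  [base 6] 5·6^6 + 5·6^5 + 5·6^4 + 5·6^3 + 5·6^2 + 5·6 + 5  →[6↦7]→  5·7^7 + 5·7^5 + 5·7^4 + 5·7^3 + 5·7^2 + 5·7 + 5 = 4215755  −1 ⇒ G_5=4215754
G_5=4215754  [base 7] 5·7^7 + 5·7^5 + 5·7^4 + 5·7^3 + 5·7^2 + 5·7 + 4  →[7↦8]→  5·8^8 + 5·8^5 + 5·8^4 + 5·8^3 + 5·8^2 + 5·8 + 4 = 84073324  −1 ⇒ G_6=84073323
G_6=84073323  [base 8] 5·8^8 + 5·8^5 + 5·8^4 + 5·8^3 + 5·8^2 + 5·8 + 3  →[8↦9]→  5·9^9 + 5·9^5 + 5·9^4 + 5·9^3 + 5·9^2 + 5·9 + 3 = 1937434593  −1 ⇒ G_7=1937434592
G_7=1937434592  [base 9] 5·9^9 + 5·9^5 + 5·9^4 + 5·9^3 + 5·9^2 + 5·9 + 2  →[9↦10]→  5·10^10 + 5·10^5 + 5·10^4 + 5·10^3 + 5·10^2 + 5·10 + 2 = 50000555552  −1 ⇒ G_8=50000555551
G_8=50000555551  [base 10] 5·10^10 + 5·10^5 + 5·10^4 + 5·10^3 + 5·10^2 + 5·10 + 1  →[10↦11]→  5·11^11 + 5·11^5 + 5·11^4 + 5·11^3 + 5·11^2 + 5·11 + 1 = 1426559238831  −1 ⇒ G_9=1426559238830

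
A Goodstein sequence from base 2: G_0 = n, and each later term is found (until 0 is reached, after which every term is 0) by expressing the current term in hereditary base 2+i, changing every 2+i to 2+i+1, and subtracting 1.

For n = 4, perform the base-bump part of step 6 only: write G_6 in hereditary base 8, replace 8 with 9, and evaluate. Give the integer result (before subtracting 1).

174

base 2: 4 = 2^2; at 3: 3^3 = 27; next = 26
base 3: 26 = 2·3^2 + 2·3 + 2; at 4: 2·4^2 + 2·4 + 2 = 42; next = 41
base 4: 41 = 2·4^2 + 2·4 + 1; at 5: 2·5^2 + 2·5 + 1 = 61; next = 60
base 5: 60 = 2·5^2 + 2·5; at 6: 2·6^2 + 2·6 = 84; next = 83
base 6: 83 = 2·6^2 + 6 + 5; at 7: 2·7^2 + 7 + 5 = 110; next = 109
base 7: 109 = 2·7^2 + 7 + 4; at 8: 2·8^2 + 8 + 4 = 140; next = 139
base 8: 139 = 2·8^2 + 8 + 3; at 9: 2·9^2 + 9 + 3 = 174; next = 173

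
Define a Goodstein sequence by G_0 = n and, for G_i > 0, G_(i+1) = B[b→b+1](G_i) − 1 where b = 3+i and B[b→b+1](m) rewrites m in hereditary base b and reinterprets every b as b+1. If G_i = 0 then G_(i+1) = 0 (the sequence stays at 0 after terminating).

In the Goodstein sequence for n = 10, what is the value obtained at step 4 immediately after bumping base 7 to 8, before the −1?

34

step 0: 10 = 3^2 + 1; sub 4 for 3: 4^2 + 1; = 17; G_1 = 17−1 = 16
step 1: 16 = 4^2; sub 5 for 4: 5^2; = 25; G_2 = 25−1 = 24
step 2: 24 = 4·5 + 4; sub 6 for 5: 4·6 + 4; = 28; G_3 = 28−1 = 27
step 3: 27 = 4·6 + 3; sub 7 for 6: 4·7 + 3; = 31; G_4 = 31−1 = 30
step 4: 30 = 4·7 + 2; sub 8 for 7: 4·8 + 2; = 34; G_5 = 34−1 = 33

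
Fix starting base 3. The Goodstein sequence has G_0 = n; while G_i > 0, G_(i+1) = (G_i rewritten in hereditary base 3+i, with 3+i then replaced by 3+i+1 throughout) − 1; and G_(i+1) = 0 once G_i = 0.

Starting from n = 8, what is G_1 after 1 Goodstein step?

9

8 —HB3→ 2·3 + 2 —bump→ 2·4 + 2 = 10 —(−1)→ 9
9 —HB4→ 2·4 + 1 —bump→ 2·5 + 1 = 11 —(−1)→ 10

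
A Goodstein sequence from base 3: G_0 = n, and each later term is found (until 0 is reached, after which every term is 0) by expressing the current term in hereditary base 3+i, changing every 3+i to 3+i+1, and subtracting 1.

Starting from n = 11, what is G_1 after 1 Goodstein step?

17

(0) 11|_3 = 3^2 + 2 ↦ 4^2 + 2|_4 = 18 ⇒ 17
(1) 17|_4 = 4^2 + 1 ↦ 5^2 + 1|_5 = 26 ⇒ 25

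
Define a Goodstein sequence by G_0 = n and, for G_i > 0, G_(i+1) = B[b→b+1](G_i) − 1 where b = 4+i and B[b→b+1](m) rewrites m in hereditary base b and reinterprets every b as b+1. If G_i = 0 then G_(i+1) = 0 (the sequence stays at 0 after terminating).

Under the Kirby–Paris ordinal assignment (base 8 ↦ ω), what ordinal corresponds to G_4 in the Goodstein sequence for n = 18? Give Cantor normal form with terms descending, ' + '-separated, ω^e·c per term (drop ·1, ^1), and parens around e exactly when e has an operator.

ω·6 + 5

G_0=18  [base 4] 4^2 + 2  →[4↦5]→  5^2 + 2 = 27  −1 ⇒ G_1=26
G_1=26  [base 5] 5^2 + 1  →[5↦6]→  6^2 + 1 = 37  −1 ⇒ G_2=36
G_2=36  [base 6] 6^2  →[6↦7]→  7^2 = 49  −1 ⇒ G_3=48
G_3=48  [base 7] 6·7 + 6  →[7↦8]→  6·8 + 6 = 54  −1 ⇒ G_4=53
G_4=53  [base 8] 6·8 + 5  →[8↦9]→  6·9 + 5 = 59  −1 ⇒ G_5=58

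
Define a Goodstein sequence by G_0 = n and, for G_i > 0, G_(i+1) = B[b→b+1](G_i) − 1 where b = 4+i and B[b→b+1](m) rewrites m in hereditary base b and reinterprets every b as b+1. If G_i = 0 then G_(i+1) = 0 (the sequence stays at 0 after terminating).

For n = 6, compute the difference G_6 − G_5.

-1

G_0 = 6. HB_4(6) = 4 + 2. Bump = 7. G_1 = 6.
G_1 = 6. HB_5(6) = 5 + 1. Bump = 7. G_2 = 6.
G_2 = 6. HB_6(6) = 6. Bump = 7. G_3 = 6.
G_3 = 6. HB_7(6) = 6. Bump = 6. G_4 = 5.
G_4 = 5. HB_8(5) = 5. Bump = 5. G_5 = 4.
G_5 = 4. HB_9(4) = 4. Bump = 4. G_6 = 3.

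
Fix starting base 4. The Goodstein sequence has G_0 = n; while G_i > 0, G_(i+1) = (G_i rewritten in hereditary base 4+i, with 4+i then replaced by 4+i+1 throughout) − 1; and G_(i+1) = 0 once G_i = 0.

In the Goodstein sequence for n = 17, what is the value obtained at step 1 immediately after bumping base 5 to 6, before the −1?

36

step 0: 17 = 4^2 + 1; sub 5 for 4: 5^2 + 1; = 26; G_1 = 26−1 = 25
step 1: 25 = 5^2; sub 6 for 5: 6^2; = 36; G_2 = 36−1 = 35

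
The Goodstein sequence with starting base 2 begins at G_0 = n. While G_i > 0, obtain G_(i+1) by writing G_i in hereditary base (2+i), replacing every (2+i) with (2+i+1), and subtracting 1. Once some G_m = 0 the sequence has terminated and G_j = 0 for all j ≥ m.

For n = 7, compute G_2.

259

i=0: 7 = 2^2 + 2 + 1 (b=2); 2→3: 3^3 + 3 + 1 = 31; 31−1 = 30
i=1: 30 = 3^3 + 3 (b=3); 3→4: 4^4 + 4 = 260; 260−1 = 259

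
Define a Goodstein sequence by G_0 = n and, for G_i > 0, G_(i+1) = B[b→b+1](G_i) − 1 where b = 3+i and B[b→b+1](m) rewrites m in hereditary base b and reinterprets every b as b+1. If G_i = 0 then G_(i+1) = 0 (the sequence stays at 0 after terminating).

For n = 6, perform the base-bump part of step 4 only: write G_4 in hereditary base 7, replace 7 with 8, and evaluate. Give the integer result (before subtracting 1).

8

(0) 6|_3 = 2·3 ↦ 2·4|_4 = 8 ⇒ 7
(1) 7|_4 = 4 + 3 ↦ 5 + 3|_5 = 8 ⇒ 7
(2) 7|_5 = 5 + 2 ↦ 6 + 2|_6 = 8 ⇒ 7
(3) 7|_6 = 6 + 1 ↦ 7 + 1|_7 = 8 ⇒ 7
(4) 7|_7 = 7 ↦ 8|_8 = 8 ⇒ 7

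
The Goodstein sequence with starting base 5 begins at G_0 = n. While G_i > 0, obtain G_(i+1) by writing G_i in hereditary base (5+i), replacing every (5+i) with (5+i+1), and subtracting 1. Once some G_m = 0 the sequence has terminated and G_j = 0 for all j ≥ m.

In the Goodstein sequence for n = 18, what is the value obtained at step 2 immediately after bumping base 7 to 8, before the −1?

25

(0) 18|_5 = 3·5 + 3 ↦ 3·6 + 3|_6 = 21 ⇒ 20
(1) 20|_6 = 3·6 + 2 ↦ 3·7 + 2|_7 = 23 ⇒ 22
(2) 22|_7 = 3·7 + 1 ↦ 3·8 + 1|_8 = 25 ⇒ 24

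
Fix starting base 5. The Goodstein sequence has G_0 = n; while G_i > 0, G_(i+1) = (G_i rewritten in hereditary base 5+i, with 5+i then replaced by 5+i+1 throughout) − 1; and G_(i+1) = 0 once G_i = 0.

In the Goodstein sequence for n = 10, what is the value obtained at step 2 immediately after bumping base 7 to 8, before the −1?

12

G_0 = 10. HB_5(10) = 2·5. Bump = 12. G_1 = 11.
G_1 = 11. HB_6(11) = 6 + 5. Bump = 12. G_2 = 11.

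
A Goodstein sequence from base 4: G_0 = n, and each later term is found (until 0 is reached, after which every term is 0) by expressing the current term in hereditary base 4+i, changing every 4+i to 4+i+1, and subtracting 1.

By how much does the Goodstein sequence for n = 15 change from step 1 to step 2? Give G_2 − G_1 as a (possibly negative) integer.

i=0: 15 = 3·4 + 3 (b=4); 4→5: 3·5 + 3 = 18; 18−1 = 17
i=1: 17 = 3·5 + 2 (b=5); 5→6: 3·6 + 2 = 20; 20−1 = 19

2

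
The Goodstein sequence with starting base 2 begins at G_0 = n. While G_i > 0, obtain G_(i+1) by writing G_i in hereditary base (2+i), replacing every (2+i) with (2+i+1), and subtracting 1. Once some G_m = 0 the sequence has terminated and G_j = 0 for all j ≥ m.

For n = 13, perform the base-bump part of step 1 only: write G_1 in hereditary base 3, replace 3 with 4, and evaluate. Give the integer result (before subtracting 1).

1280

13 —HB2→ 2^(2 + 1) + 2^2 + 1 —bump→ 3^(3 + 1) + 3^3 + 1 = 109 —(−1)→ 108
108 —HB3→ 3^(3 + 1) + 3^3 —bump→ 4^(4 + 1) + 4^4 = 1280 —(−1)→ 1279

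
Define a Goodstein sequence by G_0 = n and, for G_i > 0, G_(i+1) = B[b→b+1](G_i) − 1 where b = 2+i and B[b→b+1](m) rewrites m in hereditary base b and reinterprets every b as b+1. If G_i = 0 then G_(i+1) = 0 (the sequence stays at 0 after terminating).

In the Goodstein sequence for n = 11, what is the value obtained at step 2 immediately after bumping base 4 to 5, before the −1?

base 2: 11 = 2^(2 + 1) + 2 + 1; at 3: 3^(3 + 1) + 3 + 1 = 85; next = 84
base 3: 84 = 3^(3 + 1) + 3; at 4: 4^(4 + 1) + 4 = 1028; next = 1027
base 4: 1027 = 4^(4 + 1) + 3; at 5: 5^(5 + 1) + 3 = 15628; next = 15627

15628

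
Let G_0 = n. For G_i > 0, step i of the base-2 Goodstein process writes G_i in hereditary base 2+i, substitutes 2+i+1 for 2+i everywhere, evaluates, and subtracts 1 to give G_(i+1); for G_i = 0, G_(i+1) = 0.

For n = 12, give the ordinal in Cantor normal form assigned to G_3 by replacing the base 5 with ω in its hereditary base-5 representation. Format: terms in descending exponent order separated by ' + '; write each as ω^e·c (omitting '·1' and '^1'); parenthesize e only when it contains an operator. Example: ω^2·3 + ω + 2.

ω^(ω + 1) + ω^2·2 + ω·2

[0] 12 ≡ 2^(2 + 1) + 2^2 (base 2). Lift 3: 108. −1: 107.
[1] 107 ≡ 3^(3 + 1) + 2·3^2 + 2·3 + 2 (base 3). Lift 4: 1066. −1: 1065.
[2] 1065 ≡ 4^(4 + 1) + 2·4^2 + 2·4 + 1 (base 4). Lift 5: 15686. −1: 15685.
[3] 15685 ≡ 5^(5 + 1) + 2·5^2 + 2·5 (base 5). Lift 6: 280020. −1: 280019.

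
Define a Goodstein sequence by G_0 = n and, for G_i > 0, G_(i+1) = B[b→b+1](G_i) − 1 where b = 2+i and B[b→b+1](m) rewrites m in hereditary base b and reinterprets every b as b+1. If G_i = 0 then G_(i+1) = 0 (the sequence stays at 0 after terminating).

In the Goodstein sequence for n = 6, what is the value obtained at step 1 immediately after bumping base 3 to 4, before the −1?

258

G_0=6  [base 2] 2^2 + 2  →[2↦3]→  3^3 + 3 = 30  −1 ⇒ G_1=29
G_1=29  [base 3] 3^3 + 2  →[3↦4]→  4^4 + 2 = 258  −1 ⇒ G_2=257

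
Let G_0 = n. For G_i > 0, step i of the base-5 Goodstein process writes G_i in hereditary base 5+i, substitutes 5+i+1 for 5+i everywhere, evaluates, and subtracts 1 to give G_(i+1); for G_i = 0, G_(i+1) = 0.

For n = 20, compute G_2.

base 5: 20 = 4·5; at 6: 4·6 = 24; next = 23
base 6: 23 = 3·6 + 5; at 7: 3·7 + 5 = 26; next = 25
base 7: 25 = 3·7 + 4; at 8: 3·8 + 4 = 28; next = 27

25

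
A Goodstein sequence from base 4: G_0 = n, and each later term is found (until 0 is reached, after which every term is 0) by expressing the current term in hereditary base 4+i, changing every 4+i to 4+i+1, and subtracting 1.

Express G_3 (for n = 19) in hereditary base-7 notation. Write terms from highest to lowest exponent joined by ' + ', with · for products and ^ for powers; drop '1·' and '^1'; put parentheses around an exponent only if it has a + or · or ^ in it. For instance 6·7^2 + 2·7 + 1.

[0] 19 ≡ 4^2 + 3 (base 4). Lift 5: 28. −1: 27.
[1] 27 ≡ 5^2 + 2 (base 5). Lift 6: 38. −1: 37.
[2] 37 ≡ 6^2 + 1 (base 6). Lift 7: 50. −1: 49.
[3] 49 ≡ 7^2 (base 7). Lift 8: 64. −1: 63.

7^2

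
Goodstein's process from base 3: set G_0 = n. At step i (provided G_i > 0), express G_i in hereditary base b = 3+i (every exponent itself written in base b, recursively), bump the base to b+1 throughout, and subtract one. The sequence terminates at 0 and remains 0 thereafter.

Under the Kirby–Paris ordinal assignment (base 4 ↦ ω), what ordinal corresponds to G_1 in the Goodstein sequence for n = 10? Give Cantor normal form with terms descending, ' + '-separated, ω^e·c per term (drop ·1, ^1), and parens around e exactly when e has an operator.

[0] 10 ≡ 3^2 + 1 (base 3). Lift 4: 17. −1: 16.
[1] 16 ≡ 4^2 (base 4). Lift 5: 25. −1: 24.

ω^2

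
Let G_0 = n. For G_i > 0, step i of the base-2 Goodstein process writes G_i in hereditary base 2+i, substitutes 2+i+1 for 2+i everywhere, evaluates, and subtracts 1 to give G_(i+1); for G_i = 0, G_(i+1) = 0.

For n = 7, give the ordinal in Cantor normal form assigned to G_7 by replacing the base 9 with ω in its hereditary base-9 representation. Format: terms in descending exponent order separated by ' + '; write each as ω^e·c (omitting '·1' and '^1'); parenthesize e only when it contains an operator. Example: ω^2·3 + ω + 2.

ω^7·7 + ω^6·7 + ω^5·7 + ω^4·7 + ω^3·7 + ω^2·7 + ω·7 + 6

base 2: 7 = 2^2 + 2 + 1; at 3: 3^3 + 3 + 1 = 31; next = 30
base 3: 30 = 3^3 + 3; at 4: 4^4 + 4 = 260; next = 259
base 4: 259 = 4^4 + 3; at 5: 5^5 + 3 = 3128; next = 3127
base 5: 3127 = 5^5 + 2; at 6: 6^6 + 2 = 46658; next = 46657
base 6: 46657 = 6^6 + 1; at 7: 7^7 + 1 = 823544; next = 823543
base 7: 823543 = 7^7; at 8: 8^8 = 16777216; next = 16777215
base 8: 16777215 = 7·8^7 + 7·8^6 + 7·8^5 + 7·8^4 + 7·8^3 + 7·8^2 + 7·8 + 7; at 9: 7·9^7 + 7·9^6 + 7·9^5 + 7·9^4 + 7·9^3 + 7·9^2 + 7·9 + 7 = 37665880; next = 37665879
base 9: 37665879 = 7·9^7 + 7·9^6 + 7·9^5 + 7·9^4 + 7·9^3 + 7·9^2 + 7·9 + 6; at 10: 7·10^7 + 7·10^6 + 7·10^5 + 7·10^4 + 7·10^3 + 7·10^2 + 7·10 + 6 = 77777776; next = 77777775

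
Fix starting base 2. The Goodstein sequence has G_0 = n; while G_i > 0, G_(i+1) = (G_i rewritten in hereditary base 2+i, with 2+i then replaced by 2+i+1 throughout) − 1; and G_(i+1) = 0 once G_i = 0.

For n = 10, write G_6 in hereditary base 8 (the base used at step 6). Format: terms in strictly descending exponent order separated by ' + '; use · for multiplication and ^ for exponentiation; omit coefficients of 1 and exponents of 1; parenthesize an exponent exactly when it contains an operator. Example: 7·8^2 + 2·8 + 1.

G_0=10  [base 2] 2^(2 + 1) + 2  →[2↦3]→  3^(3 + 1) + 3 = 84  −1 ⇒ G_1=83
G_1=83  [base 3] 3^(3 + 1) + 2  →[3↦4]→  4^(4 + 1) + 2 = 1026  −1 ⇒ G_2=1025
G_2=1025  [base 4] 4^(4 + 1) + 1  →[4↦5]→  5^(5 + 1) + 1 = 15626  −1 ⇒ G_3=15625
G_3=15625  [base 5] 5^(5 + 1)  →[5↦6]→  6^(6 + 1) = 279936  −1 ⇒ G_4=279935
G_4=279935  [base 6] 5·6^6 + 5·6^5 + 5·6^4 + 5·6^3 + 5·6^2 + 5·6 + 5  →[6↦7]→  5·7^7 + 5·7^5 + 5·7^4 + 5·7^3 + 5·7^2 + 5·7 + 5 = 4215755  −1 ⇒ G_5=4215754
G_5=4215754  [base 7] 5·7^7 + 5·7^5 + 5·7^4 + 5·7^3 + 5·7^2 + 5·7 + 4  →[7↦8]→  5·8^8 + 5·8^5 + 5·8^4 + 5·8^3 + 5·8^2 + 5·8 + 4 = 84073324  −1 ⇒ G_6=84073323
G_6=84073323  [base 8] 5·8^8 + 5·8^5 + 5·8^4 + 5·8^3 + 5·8^2 + 5·8 + 3  →[8↦9]→  5·9^9 + 5·9^5 + 5·9^4 + 5·9^3 + 5·9^2 + 5·9 + 3 = 1937434593  −1 ⇒ G_7=1937434592

5·8^8 + 5·8^5 + 5·8^4 + 5·8^3 + 5·8^2 + 5·8 + 3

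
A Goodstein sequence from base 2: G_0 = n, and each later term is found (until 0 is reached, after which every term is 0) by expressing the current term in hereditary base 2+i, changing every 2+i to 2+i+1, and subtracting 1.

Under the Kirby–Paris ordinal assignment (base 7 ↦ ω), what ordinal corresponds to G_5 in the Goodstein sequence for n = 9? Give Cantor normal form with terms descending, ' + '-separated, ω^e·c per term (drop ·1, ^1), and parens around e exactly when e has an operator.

G_0 = 9. HB_2(9) = 2^(2 + 1) + 1. Bump = 82. G_1 = 81.
G_1 = 81. HB_3(81) = 3^(3 + 1). Bump = 1024. G_2 = 1023.
G_2 = 1023. HB_4(1023) = 3·4^4 + 3·4^3 + 3·4^2 + 3·4 + 3. Bump = 9843. G_3 = 9842.
G_3 = 9842. HB_5(9842) = 3·5^5 + 3·5^3 + 3·5^2 + 3·5 + 2. Bump = 140744. G_4 = 140743.
G_4 = 140743. HB_6(140743) = 3·6^6 + 3·6^3 + 3·6^2 + 3·6 + 1. Bump = 2471827. G_5 = 2471826.
G_5 = 2471826. HB_7(2471826) = 3·7^7 + 3·7^3 + 3·7^2 + 3·7. Bump = 50333400. G_6 = 50333399.

ω^ω·3 + ω^3·3 + ω^2·3 + ω·3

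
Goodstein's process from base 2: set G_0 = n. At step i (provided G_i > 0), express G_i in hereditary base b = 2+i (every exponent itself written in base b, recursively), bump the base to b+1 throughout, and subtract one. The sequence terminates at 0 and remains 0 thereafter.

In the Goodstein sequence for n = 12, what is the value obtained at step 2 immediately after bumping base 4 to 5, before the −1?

15686

step 0: 12 = 2^(2 + 1) + 2^2; sub 3 for 2: 3^(3 + 1) + 3^3; = 108; G_1 = 108−1 = 107
step 1: 107 = 3^(3 + 1) + 2·3^2 + 2·3 + 2; sub 4 for 3: 4^(4 + 1) + 2·4^2 + 2·4 + 2; = 1066; G_2 = 1066−1 = 1065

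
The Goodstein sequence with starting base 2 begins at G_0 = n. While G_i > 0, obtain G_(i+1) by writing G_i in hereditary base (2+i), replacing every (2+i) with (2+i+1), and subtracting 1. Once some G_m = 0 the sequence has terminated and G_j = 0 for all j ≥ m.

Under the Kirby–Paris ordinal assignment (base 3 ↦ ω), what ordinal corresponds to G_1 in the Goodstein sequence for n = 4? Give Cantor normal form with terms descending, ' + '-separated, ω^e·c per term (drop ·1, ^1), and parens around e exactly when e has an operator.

4 —HB2→ 2^2 —bump→ 3^3 = 27 —(−1)→ 26
26 —HB3→ 2·3^2 + 2·3 + 2 —bump→ 2·4^2 + 2·4 + 2 = 42 —(−1)→ 41

ω^2·2 + ω·2 + 2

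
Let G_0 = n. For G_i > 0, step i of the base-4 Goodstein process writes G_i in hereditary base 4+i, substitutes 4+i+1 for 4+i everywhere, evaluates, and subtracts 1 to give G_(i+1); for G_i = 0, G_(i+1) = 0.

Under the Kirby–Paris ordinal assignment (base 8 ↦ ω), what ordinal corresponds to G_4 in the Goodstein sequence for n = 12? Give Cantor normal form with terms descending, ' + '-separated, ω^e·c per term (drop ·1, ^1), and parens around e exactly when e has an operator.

base 4: 12 = 3·4; at 5: 3·5 = 15; next = 14
base 5: 14 = 2·5 + 4; at 6: 2·6 + 4 = 16; next = 15
base 6: 15 = 2·6 + 3; at 7: 2·7 + 3 = 17; next = 16
base 7: 16 = 2·7 + 2; at 8: 2·8 + 2 = 18; next = 17
base 8: 17 = 2·8 + 1; at 9: 2·9 + 1 = 19; next = 18

ω·2 + 1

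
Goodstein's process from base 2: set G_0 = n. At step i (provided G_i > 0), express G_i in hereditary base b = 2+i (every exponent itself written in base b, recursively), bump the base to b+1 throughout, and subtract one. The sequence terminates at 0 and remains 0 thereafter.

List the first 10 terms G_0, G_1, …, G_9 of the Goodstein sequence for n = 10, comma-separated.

10 —HB2→ 2^(2 + 1) + 2 —bump→ 3^(3 + 1) + 3 = 84 —(−1)→ 83
83 —HB3→ 3^(3 + 1) + 2 —bump→ 4^(4 + 1) + 2 = 1026 —(−1)→ 1025
1025 —HB4→ 4^(4 + 1) + 1 —bump→ 5^(5 + 1) + 1 = 15626 —(−1)→ 15625
15625 —HB5→ 5^(5 + 1) —bump→ 6^(6 + 1) = 279936 —(−1)→ 279935
279935 —HB6→ 5·6^6 + 5·6^5 + 5·6^4 + 5·6^3 + 5·6^2 + 5·6 + 5 —bump→ 5·7^7 + 5·7^5 + 5·7^4 + 5·7^3 + 5·7^2 + 5·7 + 5 = 4215755 —(−1)→ 4215754
4215754 —HB7→ 5·7^7 + 5·7^5 + 5·7^4 + 5·7^3 + 5·7^2 + 5·7 + 4 —bump→ 5·8^8 + 5·8^5 + 5·8^4 + 5·8^3 + 5·8^2 + 5·8 + 4 = 84073324 —(−1)→ 84073323
84073323 —HB8→ 5·8^8 + 5·8^5 + 5·8^4 + 5·8^3 + 5·8^2 + 5·8 + 3 —bump→ 5·9^9 + 5·9^5 + 5·9^4 + 5·9^3 + 5·9^2 + 5·9 + 3 = 1937434593 —(−1)→ 1937434592
1937434592 —HB9→ 5·9^9 + 5·9^5 + 5·9^4 + 5·9^3 + 5·9^2 + 5·9 + 2 —bump→ 5·10^10 + 5·10^5 + 5·10^4 + 5·10^3 + 5·10^2 + 5·10 + 2 = 50000555552 —(−1)→ 50000555551
50000555551 —HB10→ 5·10^10 + 5·10^5 + 5·10^4 + 5·10^3 + 5·10^2 + 5·10 + 1 —bump→ 5·11^11 + 5·11^5 + 5·11^4 + 5·11^3 + 5·11^2 + 5·11 + 1 = 1426559238831 —(−1)→ 1426559238830

10, 83, 1025, 15625, 279935, 4215754, 84073323, 1937434592, 50000555551, 1426559238830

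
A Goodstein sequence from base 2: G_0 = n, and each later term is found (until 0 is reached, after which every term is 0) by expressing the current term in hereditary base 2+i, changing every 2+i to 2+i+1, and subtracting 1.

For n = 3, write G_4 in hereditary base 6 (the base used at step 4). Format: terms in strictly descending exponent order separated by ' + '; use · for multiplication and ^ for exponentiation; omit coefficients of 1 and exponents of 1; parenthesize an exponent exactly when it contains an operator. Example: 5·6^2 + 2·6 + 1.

1

[0] 3 ≡ 2 + 1 (base 2). Lift 3: 4. −1: 3.
[1] 3 ≡ 3 (base 3). Lift 4: 4. −1: 3.
[2] 3 ≡ 3 (base 4). Lift 5: 3. −1: 2.
[3] 2 ≡ 2 (base 5). Lift 6: 2. −1: 1.
[4] 1 ≡ 1 (base 6). Lift 7: 1. −1: 0.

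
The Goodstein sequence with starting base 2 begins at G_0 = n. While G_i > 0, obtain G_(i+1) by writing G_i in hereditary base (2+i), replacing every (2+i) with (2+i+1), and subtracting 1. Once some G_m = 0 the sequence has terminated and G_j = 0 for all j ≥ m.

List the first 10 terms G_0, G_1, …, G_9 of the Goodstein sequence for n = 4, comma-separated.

4 —HB2→ 2^2 —bump→ 3^3 = 27 —(−1)→ 26
26 —HB3→ 2·3^2 + 2·3 + 2 —bump→ 2·4^2 + 2·4 + 2 = 42 —(−1)→ 41
41 —HB4→ 2·4^2 + 2·4 + 1 —bump→ 2·5^2 + 2·5 + 1 = 61 —(−1)→ 60
60 —HB5→ 2·5^2 + 2·5 —bump→ 2·6^2 + 2·6 = 84 —(−1)→ 83
83 —HB6→ 2·6^2 + 6 + 5 —bump→ 2·7^2 + 7 + 5 = 110 —(−1)→ 109
109 —HB7→ 2·7^2 + 7 + 4 —bump→ 2·8^2 + 8 + 4 = 140 —(−1)→ 139
139 —HB8→ 2·8^2 + 8 + 3 —bump→ 2·9^2 + 9 + 3 = 174 —(−1)→ 173
173 —HB9→ 2·9^2 + 9 + 2 —bump→ 2·10^2 + 10 + 2 = 212 —(−1)→ 211
211 —HB10→ 2·10^2 + 10 + 1 —bump→ 2·11^2 + 11 + 1 = 254 —(−1)→ 253

4, 26, 41, 60, 83, 109, 139, 173, 211, 253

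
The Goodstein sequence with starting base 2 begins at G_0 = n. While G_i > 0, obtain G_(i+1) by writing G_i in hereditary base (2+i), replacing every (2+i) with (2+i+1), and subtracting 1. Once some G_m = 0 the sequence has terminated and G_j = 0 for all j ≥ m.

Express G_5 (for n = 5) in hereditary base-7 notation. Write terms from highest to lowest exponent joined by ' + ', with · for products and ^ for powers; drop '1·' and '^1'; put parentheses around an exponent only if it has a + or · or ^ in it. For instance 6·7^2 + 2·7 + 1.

3·7^3 + 3·7^2 + 3·7

(0) 5|_2 = 2^2 + 1 ↦ 3^3 + 1|_3 = 28 ⇒ 27
(1) 27|_3 = 3^3 ↦ 4^4|_4 = 256 ⇒ 255
(2) 255|_4 = 3·4^3 + 3·4^2 + 3·4 + 3 ↦ 3·5^3 + 3·5^2 + 3·5 + 3|_5 = 468 ⇒ 467
(3) 467|_5 = 3·5^3 + 3·5^2 + 3·5 + 2 ↦ 3·6^3 + 3·6^2 + 3·6 + 2|_6 = 776 ⇒ 775
(4) 775|_6 = 3·6^3 + 3·6^2 + 3·6 + 1 ↦ 3·7^3 + 3·7^2 + 3·7 + 1|_7 = 1198 ⇒ 1197
(5) 1197|_7 = 3·7^3 + 3·7^2 + 3·7 ↦ 3·8^3 + 3·8^2 + 3·8|_8 = 1752 ⇒ 1751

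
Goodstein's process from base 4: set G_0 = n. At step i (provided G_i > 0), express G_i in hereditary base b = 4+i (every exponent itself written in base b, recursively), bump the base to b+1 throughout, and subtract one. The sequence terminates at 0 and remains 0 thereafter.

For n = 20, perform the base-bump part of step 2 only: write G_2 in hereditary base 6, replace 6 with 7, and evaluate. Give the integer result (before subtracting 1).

52

[0] 20 ≡ 4^2 + 4 (base 4). Lift 5: 30. −1: 29.
[1] 29 ≡ 5^2 + 4 (base 5). Lift 6: 40. −1: 39.
[2] 39 ≡ 6^2 + 3 (base 6). Lift 7: 52. −1: 51.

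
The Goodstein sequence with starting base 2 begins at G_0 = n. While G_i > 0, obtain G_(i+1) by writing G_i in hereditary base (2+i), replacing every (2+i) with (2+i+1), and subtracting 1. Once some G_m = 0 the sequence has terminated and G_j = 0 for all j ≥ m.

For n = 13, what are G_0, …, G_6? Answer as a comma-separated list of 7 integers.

i=0: 13 = 2^(2 + 1) + 2^2 + 1 (b=2); 2→3: 3^(3 + 1) + 3^3 + 1 = 109; 109−1 = 108
i=1: 108 = 3^(3 + 1) + 3^3 (b=3); 3→4: 4^(4 + 1) + 4^4 = 1280; 1280−1 = 1279
i=2: 1279 = 4^(4 + 1) + 3·4^3 + 3·4^2 + 3·4 + 3 (b=4); 4→5: 5^(5 + 1) + 3·5^3 + 3·5^2 + 3·5 + 3 = 16093; 16093−1 = 16092
i=3: 16092 = 5^(5 + 1) + 3·5^3 + 3·5^2 + 3·5 + 2 (b=5); 5→6: 6^(6 + 1) + 3·6^3 + 3·6^2 + 3·6 + 2 = 280712; 280712−1 = 280711
i=4: 280711 = 6^(6 + 1) + 3·6^3 + 3·6^2 + 3·6 + 1 (b=6); 6→7: 7^(7 + 1) + 3·7^3 + 3·7^2 + 3·7 + 1 = 5765999; 5765999−1 = 5765998
i=5: 5765998 = 7^(7 + 1) + 3·7^3 + 3·7^2 + 3·7 (b=7); 7→8: 8^(8 + 1) + 3·8^3 + 3·8^2 + 3·8 = 134219480; 134219480−1 = 134219479

13, 108, 1279, 16092, 280711, 5765998, 134219479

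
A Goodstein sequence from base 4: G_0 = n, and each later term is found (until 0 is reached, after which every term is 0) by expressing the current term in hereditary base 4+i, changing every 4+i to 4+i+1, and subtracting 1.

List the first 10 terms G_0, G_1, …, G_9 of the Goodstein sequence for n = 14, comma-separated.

14, 16, 18, 20, 21, 22, 23, 24, 25, 26

G_0 = 14. HB_4(14) = 3·4 + 2. Bump = 17. G_1 = 16.
G_1 = 16. HB_5(16) = 3·5 + 1. Bump = 19. G_2 = 18.
G_2 = 18. HB_6(18) = 3·6. Bump = 21. G_3 = 20.
G_3 = 20. HB_7(20) = 2·7 + 6. Bump = 22. G_4 = 21.
G_4 = 21. HB_8(21) = 2·8 + 5. Bump = 23. G_5 = 22.
G_5 = 22. HB_9(22) = 2·9 + 4. Bump = 24. G_6 = 23.
G_6 = 23. HB_10(23) = 2·10 + 3. Bump = 25. G_7 = 24.
G_7 = 24. HB_11(24) = 2·11 + 2. Bump = 26. G_8 = 25.
G_8 = 25. HB_12(25) = 2·12 + 1. Bump = 27. G_9 = 26.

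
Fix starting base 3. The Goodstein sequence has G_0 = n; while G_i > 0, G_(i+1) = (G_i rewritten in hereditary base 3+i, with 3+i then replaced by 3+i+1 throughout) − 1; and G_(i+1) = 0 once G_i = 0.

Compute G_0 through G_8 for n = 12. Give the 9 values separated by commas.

i=0: 12 = 3^2 + 3 (b=3); 3→4: 4^2 + 4 = 20; 20−1 = 19
i=1: 19 = 4^2 + 3 (b=4); 4→5: 5^2 + 3 = 28; 28−1 = 27
i=2: 27 = 5^2 + 2 (b=5); 5→6: 6^2 + 2 = 38; 38−1 = 37
i=3: 37 = 6^2 + 1 (b=6); 6→7: 7^2 + 1 = 50; 50−1 = 49
i=4: 49 = 7^2 (b=7); 7→8: 8^2 = 64; 64−1 = 63
i=5: 63 = 7·8 + 7 (b=8); 8→9: 7·9 + 7 = 70; 70−1 = 69
i=6: 69 = 7·9 + 6 (b=9); 9→10: 7·10 + 6 = 76; 76−1 = 75
i=7: 75 = 7·10 + 5 (b=10); 10→11: 7·11 + 5 = 82; 82−1 = 81

12, 19, 27, 37, 49, 63, 69, 75, 81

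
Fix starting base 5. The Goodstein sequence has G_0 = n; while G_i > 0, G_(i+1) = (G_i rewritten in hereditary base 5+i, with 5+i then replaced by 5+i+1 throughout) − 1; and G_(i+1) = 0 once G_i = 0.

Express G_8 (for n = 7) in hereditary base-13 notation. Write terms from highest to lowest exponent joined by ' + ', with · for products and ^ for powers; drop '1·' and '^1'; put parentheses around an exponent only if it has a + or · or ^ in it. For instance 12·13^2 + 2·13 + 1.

2

G_0=7  [base 5] 5 + 2  →[5↦6]→  6 + 2 = 8  −1 ⇒ G_1=7
G_1=7  [base 6] 6 + 1  →[6↦7]→  7 + 1 = 8  −1 ⇒ G_2=7
G_2=7  [base 7] 7  →[7↦8]→  8 = 8  −1 ⇒ G_3=7
G_3=7  [base 8] 7  →[8↦9]→  7 = 7  −1 ⇒ G_4=6
G_4=6  [base 9] 6  →[9↦10]→  6 = 6  −1 ⇒ G_5=5
G_5=5  [base 10] 5  →[10↦11]→  5 = 5  −1 ⇒ G_6=4
G_6=4  [base 11] 4  →[11↦12]→  4 = 4  −1 ⇒ G_7=3
G_7=3  [base 12] 3  →[12↦13]→  3 = 3  −1 ⇒ G_8=2
G_8=2  [base 13] 2  →[13↦14]→  2 = 2  −1 ⇒ G_9=1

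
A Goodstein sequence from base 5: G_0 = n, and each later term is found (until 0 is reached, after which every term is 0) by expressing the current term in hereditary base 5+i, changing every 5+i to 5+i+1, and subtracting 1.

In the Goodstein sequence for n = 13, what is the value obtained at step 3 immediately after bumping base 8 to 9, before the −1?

18

i=0: 13 = 2·5 + 3 (b=5); 5→6: 2·6 + 3 = 15; 15−1 = 14
i=1: 14 = 2·6 + 2 (b=6); 6→7: 2·7 + 2 = 16; 16−1 = 15
i=2: 15 = 2·7 + 1 (b=7); 7→8: 2·8 + 1 = 17; 17−1 = 16
i=3: 16 = 2·8 (b=8); 8→9: 2·9 = 18; 18−1 = 17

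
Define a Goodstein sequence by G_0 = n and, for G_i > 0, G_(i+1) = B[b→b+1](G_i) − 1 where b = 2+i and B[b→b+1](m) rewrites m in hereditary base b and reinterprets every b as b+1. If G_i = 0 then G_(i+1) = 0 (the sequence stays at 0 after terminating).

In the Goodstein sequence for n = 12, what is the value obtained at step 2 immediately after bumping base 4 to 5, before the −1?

15686

step 0: 12 = 2^(2 + 1) + 2^2; sub 3 for 2: 3^(3 + 1) + 3^3; = 108; G_1 = 108−1 = 107
step 1: 107 = 3^(3 + 1) + 2·3^2 + 2·3 + 2; sub 4 for 3: 4^(4 + 1) + 2·4^2 + 2·4 + 2; = 1066; G_2 = 1066−1 = 1065
step 2: 1065 = 4^(4 + 1) + 2·4^2 + 2·4 + 1; sub 5 for 4: 5^(5 + 1) + 2·5^2 + 2·5 + 1; = 15686; G_3 = 15686−1 = 15685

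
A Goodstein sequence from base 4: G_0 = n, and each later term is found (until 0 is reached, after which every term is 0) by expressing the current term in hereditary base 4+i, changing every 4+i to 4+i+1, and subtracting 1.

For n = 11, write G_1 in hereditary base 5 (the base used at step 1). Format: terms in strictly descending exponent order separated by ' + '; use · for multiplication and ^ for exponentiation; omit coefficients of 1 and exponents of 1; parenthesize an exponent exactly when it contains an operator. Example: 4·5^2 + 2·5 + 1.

i=0: 11 = 2·4 + 3 (b=4); 4→5: 2·5 + 3 = 13; 13−1 = 12
i=1: 12 = 2·5 + 2 (b=5); 5→6: 2·6 + 2 = 14; 14−1 = 13

2·5 + 2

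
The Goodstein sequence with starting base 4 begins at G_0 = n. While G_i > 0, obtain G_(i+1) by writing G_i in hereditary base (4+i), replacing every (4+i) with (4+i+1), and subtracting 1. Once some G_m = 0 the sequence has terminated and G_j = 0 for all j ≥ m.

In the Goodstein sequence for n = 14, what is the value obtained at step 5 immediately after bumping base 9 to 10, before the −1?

G_0=14  [base 4] 3·4 + 2  →[4↦5]→  3·5 + 2 = 17  −1 ⇒ G_1=16
G_1=16  [base 5] 3·5 + 1  →[5↦6]→  3·6 + 1 = 19  −1 ⇒ G_2=18
G_2=18  [base 6] 3·6  →[6↦7]→  3·7 = 21  −1 ⇒ G_3=20
G_3=20  [base 7] 2·7 + 6  →[7↦8]→  2·8 + 6 = 22  −1 ⇒ G_4=21
G_4=21  [base 8] 2·8 + 5  →[8↦9]→  2·9 + 5 = 23  −1 ⇒ G_5=22
G_5=22  [base 9] 2·9 + 4  →[9↦10]→  2·10 + 4 = 24  −1 ⇒ G_6=23

24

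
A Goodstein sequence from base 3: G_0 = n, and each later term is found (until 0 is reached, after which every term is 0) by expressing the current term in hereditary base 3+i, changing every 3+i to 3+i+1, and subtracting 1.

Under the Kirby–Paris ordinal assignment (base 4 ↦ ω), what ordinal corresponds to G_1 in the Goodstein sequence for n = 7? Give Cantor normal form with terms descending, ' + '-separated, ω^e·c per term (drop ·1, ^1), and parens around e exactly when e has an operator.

ω·2

base 3: 7 = 2·3 + 1; at 4: 2·4 + 1 = 9; next = 8
base 4: 8 = 2·4; at 5: 2·5 = 10; next = 9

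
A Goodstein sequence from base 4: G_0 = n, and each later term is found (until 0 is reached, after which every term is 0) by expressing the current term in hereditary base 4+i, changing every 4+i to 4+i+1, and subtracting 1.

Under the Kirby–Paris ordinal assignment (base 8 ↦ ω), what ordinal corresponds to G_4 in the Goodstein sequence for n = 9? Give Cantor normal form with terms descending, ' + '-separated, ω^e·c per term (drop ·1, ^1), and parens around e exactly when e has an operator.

[0] 9 ≡ 2·4 + 1 (base 4). Lift 5: 11. −1: 10.
[1] 10 ≡ 2·5 (base 5). Lift 6: 12. −1: 11.
[2] 11 ≡ 6 + 5 (base 6). Lift 7: 12. −1: 11.
[3] 11 ≡ 7 + 4 (base 7). Lift 8: 12. −1: 11.
[4] 11 ≡ 8 + 3 (base 8). Lift 9: 12. −1: 11.

ω + 3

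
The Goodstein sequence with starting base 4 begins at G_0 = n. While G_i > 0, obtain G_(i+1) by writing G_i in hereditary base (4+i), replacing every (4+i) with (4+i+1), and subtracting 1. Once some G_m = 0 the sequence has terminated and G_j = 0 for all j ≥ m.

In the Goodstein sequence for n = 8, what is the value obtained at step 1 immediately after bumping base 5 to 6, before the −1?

(0) 8|_4 = 2·4 ↦ 2·5|_5 = 10 ⇒ 9
(1) 9|_5 = 5 + 4 ↦ 6 + 4|_6 = 10 ⇒ 9

10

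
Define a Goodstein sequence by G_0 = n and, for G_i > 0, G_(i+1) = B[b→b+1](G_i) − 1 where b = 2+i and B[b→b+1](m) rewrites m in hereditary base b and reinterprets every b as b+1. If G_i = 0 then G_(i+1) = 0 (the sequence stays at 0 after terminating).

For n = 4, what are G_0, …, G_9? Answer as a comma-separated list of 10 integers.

4, 26, 41, 60, 83, 109, 139, 173, 211, 253

[0] 4 ≡ 2^2 (base 2). Lift 3: 27. −1: 26.
[1] 26 ≡ 2·3^2 + 2·3 + 2 (base 3). Lift 4: 42. −1: 41.
[2] 41 ≡ 2·4^2 + 2·4 + 1 (base 4). Lift 5: 61. −1: 60.
[3] 60 ≡ 2·5^2 + 2·5 (base 5). Lift 6: 84. −1: 83.
[4] 83 ≡ 2·6^2 + 6 + 5 (base 6). Lift 7: 110. −1: 109.
[5] 109 ≡ 2·7^2 + 7 + 4 (base 7). Lift 8: 140. −1: 139.
[6] 139 ≡ 2·8^2 + 8 + 3 (base 8). Lift 9: 174. −1: 173.
[7] 173 ≡ 2·9^2 + 9 + 2 (base 9). Lift 10: 212. −1: 211.
[8] 211 ≡ 2·10^2 + 10 + 1 (base 10). Lift 11: 254. −1: 253.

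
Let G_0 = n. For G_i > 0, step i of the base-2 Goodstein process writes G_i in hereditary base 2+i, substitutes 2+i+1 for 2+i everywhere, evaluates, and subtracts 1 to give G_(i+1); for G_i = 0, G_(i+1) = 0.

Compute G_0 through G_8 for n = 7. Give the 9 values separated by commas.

base 2: 7 = 2^2 + 2 + 1; at 3: 3^3 + 3 + 1 = 31; next = 30
base 3: 30 = 3^3 + 3; at 4: 4^4 + 4 = 260; next = 259
base 4: 259 = 4^4 + 3; at 5: 5^5 + 3 = 3128; next = 3127
base 5: 3127 = 5^5 + 2; at 6: 6^6 + 2 = 46658; next = 46657
base 6: 46657 = 6^6 + 1; at 7: 7^7 + 1 = 823544; next = 823543
base 7: 823543 = 7^7; at 8: 8^8 = 16777216; next = 16777215
base 8: 16777215 = 7·8^7 + 7·8^6 + 7·8^5 + 7·8^4 + 7·8^3 + 7·8^2 + 7·8 + 7; at 9: 7·9^7 + 7·9^6 + 7·9^5 + 7·9^4 + 7·9^3 + 7·9^2 + 7·9 + 7 = 37665880; next = 37665879
base 9: 37665879 = 7·9^7 + 7·9^6 + 7·9^5 + 7·9^4 + 7·9^3 + 7·9^2 + 7·9 + 6; at 10: 7·10^7 + 7·10^6 + 7·10^5 + 7·10^4 + 7·10^3 + 7·10^2 + 7·10 + 6 = 77777776; next = 77777775

7, 30, 259, 3127, 46657, 823543, 16777215, 37665879, 77777775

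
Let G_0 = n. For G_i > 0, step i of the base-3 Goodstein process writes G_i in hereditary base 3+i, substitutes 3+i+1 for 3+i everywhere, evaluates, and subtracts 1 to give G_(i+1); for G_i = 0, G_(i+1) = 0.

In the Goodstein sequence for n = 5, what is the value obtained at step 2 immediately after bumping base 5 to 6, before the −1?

6

[0] 5 ≡ 3 + 2 (base 3). Lift 4: 6. −1: 5.
[1] 5 ≡ 4 + 1 (base 4). Lift 5: 6. −1: 5.
[2] 5 ≡ 5 (base 5). Lift 6: 6. −1: 5.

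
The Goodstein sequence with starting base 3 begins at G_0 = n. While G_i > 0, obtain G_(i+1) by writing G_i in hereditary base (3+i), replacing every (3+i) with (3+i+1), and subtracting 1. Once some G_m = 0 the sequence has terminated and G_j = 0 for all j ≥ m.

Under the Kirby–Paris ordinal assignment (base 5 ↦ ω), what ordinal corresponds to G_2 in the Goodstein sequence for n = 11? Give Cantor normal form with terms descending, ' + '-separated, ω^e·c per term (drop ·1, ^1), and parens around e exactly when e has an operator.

ω^2

[0] 11 ≡ 3^2 + 2 (base 3). Lift 4: 18. −1: 17.
[1] 17 ≡ 4^2 + 1 (base 4). Lift 5: 26. −1: 25.
[2] 25 ≡ 5^2 (base 5). Lift 6: 36. −1: 35.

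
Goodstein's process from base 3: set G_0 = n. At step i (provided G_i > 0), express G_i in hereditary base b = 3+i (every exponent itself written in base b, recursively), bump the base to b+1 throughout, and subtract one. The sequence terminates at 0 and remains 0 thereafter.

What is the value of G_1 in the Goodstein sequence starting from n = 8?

8 —HB3→ 2·3 + 2 —bump→ 2·4 + 2 = 10 —(−1)→ 9
9 —HB4→ 2·4 + 1 —bump→ 2·5 + 1 = 11 —(−1)→ 10

9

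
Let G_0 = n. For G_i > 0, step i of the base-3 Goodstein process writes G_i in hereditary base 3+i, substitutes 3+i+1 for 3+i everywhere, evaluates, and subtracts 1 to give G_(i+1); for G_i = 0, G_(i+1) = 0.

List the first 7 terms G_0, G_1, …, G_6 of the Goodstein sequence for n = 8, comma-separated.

8, 9, 10, 11, 11, 11, 11

i=0: 8 = 2·3 + 2 (b=3); 3→4: 2·4 + 2 = 10; 10−1 = 9
i=1: 9 = 2·4 + 1 (b=4); 4→5: 2·5 + 1 = 11; 11−1 = 10
i=2: 10 = 2·5 (b=5); 5→6: 2·6 = 12; 12−1 = 11
i=3: 11 = 6 + 5 (b=6); 6→7: 7 + 5 = 12; 12−1 = 11
i=4: 11 = 7 + 4 (b=7); 7→8: 8 + 4 = 12; 12−1 = 11
i=5: 11 = 8 + 3 (b=8); 8→9: 9 + 3 = 12; 12−1 = 11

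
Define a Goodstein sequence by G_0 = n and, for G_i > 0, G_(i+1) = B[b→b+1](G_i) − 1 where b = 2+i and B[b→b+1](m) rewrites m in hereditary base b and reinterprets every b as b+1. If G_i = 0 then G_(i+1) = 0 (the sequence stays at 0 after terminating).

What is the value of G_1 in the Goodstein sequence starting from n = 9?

81

i=0: 9 = 2^(2 + 1) + 1 (b=2); 2→3: 3^(3 + 1) + 1 = 82; 82−1 = 81
i=1: 81 = 3^(3 + 1) (b=3); 3→4: 4^(4 + 1) = 1024; 1024−1 = 1023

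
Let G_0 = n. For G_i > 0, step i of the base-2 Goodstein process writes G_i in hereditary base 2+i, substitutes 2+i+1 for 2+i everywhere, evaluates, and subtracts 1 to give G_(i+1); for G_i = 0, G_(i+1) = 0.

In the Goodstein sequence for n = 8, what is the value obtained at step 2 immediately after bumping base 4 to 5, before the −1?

6311

i=0: 8 = 2^(2 + 1) (b=2); 2→3: 3^(3 + 1) = 81; 81−1 = 80
i=1: 80 = 2·3^3 + 2·3^2 + 2·3 + 2 (b=3); 3→4: 2·4^4 + 2·4^2 + 2·4 + 2 = 554; 554−1 = 553
i=2: 553 = 2·4^4 + 2·4^2 + 2·4 + 1 (b=4); 4→5: 2·5^5 + 2·5^2 + 2·5 + 1 = 6311; 6311−1 = 6310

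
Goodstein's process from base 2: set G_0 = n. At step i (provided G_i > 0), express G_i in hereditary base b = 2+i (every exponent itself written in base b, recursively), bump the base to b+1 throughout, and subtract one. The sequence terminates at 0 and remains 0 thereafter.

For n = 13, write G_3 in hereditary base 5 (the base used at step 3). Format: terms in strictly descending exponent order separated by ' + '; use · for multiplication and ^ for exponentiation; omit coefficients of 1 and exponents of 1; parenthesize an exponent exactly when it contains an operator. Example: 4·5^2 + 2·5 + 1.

5^(5 + 1) + 3·5^3 + 3·5^2 + 3·5 + 2

step 0: 13 = 2^(2 + 1) + 2^2 + 1; sub 3 for 2: 3^(3 + 1) + 3^3 + 1; = 109; G_1 = 109−1 = 108
step 1: 108 = 3^(3 + 1) + 3^3; sub 4 for 3: 4^(4 + 1) + 4^4; = 1280; G_2 = 1280−1 = 1279
step 2: 1279 = 4^(4 + 1) + 3·4^3 + 3·4^2 + 3·4 + 3; sub 5 for 4: 5^(5 + 1) + 3·5^3 + 3·5^2 + 3·5 + 3; = 16093; G_3 = 16093−1 = 16092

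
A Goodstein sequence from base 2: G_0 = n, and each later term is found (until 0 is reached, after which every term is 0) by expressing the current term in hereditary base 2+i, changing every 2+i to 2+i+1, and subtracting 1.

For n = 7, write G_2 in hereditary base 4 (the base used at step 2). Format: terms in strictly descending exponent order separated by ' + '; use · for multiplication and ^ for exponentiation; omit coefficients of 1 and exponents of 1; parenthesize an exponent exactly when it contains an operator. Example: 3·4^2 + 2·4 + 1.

4^4 + 3

step 0: 7 = 2^2 + 2 + 1; sub 3 for 2: 3^3 + 3 + 1; = 31; G_1 = 31−1 = 30
step 1: 30 = 3^3 + 3; sub 4 for 3: 4^4 + 4; = 260; G_2 = 260−1 = 259
step 2: 259 = 4^4 + 3; sub 5 for 4: 5^5 + 3; = 3128; G_3 = 3128−1 = 3127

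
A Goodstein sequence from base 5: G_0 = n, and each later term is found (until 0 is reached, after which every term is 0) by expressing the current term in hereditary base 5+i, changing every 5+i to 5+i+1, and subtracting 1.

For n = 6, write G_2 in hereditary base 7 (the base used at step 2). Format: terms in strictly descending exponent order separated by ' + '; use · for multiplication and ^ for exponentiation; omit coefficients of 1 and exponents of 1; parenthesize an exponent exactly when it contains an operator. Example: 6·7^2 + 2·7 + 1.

i=0: 6 = 5 + 1 (b=5); 5→6: 6 + 1 = 7; 7−1 = 6
i=1: 6 = 6 (b=6); 6→7: 7 = 7; 7−1 = 6

6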